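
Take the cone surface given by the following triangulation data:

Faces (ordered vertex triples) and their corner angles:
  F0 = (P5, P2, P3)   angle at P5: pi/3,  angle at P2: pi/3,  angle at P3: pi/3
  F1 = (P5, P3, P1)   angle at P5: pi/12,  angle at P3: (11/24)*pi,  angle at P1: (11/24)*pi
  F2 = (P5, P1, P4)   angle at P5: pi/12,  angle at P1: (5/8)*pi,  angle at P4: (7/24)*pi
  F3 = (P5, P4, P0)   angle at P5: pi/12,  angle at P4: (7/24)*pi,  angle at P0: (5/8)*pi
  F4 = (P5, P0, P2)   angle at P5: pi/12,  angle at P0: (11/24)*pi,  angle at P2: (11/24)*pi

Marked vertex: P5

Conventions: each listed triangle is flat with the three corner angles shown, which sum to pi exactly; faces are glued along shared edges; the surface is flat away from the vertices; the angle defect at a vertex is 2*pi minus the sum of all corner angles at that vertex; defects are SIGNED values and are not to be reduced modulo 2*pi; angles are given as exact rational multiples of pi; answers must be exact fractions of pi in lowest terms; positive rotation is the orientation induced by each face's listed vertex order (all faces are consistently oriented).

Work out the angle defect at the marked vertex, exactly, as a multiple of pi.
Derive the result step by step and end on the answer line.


Sum of corner angles at P5: (2/3)*pi
defect = 2*pi - (2/3)*pi

Answer: defect(P5) = (4/3)*pi


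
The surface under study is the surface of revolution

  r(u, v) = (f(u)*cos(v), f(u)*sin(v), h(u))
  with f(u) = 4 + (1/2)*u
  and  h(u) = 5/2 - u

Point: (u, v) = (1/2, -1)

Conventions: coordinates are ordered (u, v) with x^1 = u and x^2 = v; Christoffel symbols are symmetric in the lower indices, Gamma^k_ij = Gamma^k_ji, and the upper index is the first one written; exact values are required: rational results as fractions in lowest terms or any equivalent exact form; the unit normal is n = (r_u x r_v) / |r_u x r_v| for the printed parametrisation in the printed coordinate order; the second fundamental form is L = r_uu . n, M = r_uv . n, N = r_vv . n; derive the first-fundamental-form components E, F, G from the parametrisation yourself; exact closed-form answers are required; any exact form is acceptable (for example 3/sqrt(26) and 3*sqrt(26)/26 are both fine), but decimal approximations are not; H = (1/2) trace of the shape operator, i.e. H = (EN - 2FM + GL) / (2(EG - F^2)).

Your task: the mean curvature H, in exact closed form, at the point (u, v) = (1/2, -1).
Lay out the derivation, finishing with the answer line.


f = 17/4, f' = 1/2, f'' = 0, h' = -1, h'' = 0
E = 5/4, F = 0, G = 289/16; answer radicand W^2 = 5/4
unnormalised second-form numerators: l = 0, m = 0, n = -17/4; L = l/sqrt(5/4), and similarly M = m/sqrt(W^2), N = n/sqrt(W^2)
H = (E*n - 2*F*m + G*l) / (2*(EG - F^2)*sqrt(W^2)); E*n - 2*F*m + G*l = -85/16, EG - F^2 = 1445/64, so H = (-2/17)/sqrt(5/4)

Answer: H = -4*sqrt(5)/85


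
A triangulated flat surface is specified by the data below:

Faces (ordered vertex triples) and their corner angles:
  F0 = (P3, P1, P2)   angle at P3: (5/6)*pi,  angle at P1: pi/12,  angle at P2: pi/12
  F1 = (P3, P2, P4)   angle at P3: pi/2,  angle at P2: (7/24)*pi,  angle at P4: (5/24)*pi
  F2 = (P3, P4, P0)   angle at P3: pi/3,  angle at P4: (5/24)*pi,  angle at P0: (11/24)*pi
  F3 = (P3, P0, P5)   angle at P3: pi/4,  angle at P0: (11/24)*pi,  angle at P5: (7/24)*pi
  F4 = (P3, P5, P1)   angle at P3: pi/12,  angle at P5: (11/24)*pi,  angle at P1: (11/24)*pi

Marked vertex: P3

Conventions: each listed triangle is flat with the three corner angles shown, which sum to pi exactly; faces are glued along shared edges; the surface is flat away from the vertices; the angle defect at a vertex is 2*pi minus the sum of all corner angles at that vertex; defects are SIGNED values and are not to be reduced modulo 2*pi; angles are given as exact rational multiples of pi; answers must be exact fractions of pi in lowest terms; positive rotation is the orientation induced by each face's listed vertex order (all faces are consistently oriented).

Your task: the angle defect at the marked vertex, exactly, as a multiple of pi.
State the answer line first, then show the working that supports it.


Answer: defect(P3) = 0

Sum of corner angles at P3: 2*pi
defect = 2*pi - 2*pi


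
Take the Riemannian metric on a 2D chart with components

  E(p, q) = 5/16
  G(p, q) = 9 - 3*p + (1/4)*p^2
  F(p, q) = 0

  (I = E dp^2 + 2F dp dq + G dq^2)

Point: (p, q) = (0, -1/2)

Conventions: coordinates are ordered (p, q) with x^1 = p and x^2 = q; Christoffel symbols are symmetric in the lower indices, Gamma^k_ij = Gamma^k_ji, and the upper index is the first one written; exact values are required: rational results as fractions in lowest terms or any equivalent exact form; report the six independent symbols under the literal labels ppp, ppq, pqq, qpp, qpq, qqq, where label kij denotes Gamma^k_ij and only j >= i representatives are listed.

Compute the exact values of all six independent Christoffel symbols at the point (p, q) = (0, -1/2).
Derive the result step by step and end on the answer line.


E = 5/16, F = 0, G = 9 at the point
E_p = 0, E_q = 0, F_p = 0, F_q = 0, G_p = -3, G_q = 0
EG - F^2 = 45/16;  g^inv = (16/45) * [[9, 0], [0, 5/16]]
first-kind symbols [ij,l] = (1/2)(d_i g_jl + d_j g_il - d_l g_ij): [pp,p] = E_p/2 = 0, [pp,q] = F_p - E_q/2 = 0, [pq,p] = E_q/2 = 0, [pq,q] = G_p/2 = -3/2, [qq,p] = F_q - G_p/2 = 3/2, [qq,q] = G_q/2 = 0
Gamma^p_ij = (G*[ij,p] - F*[ij,q])/(EG - F^2), Gamma^q_ij = (E*[ij,q] - F*[ij,p])/(EG - F^2)

Answer: Gamma_ppp = 0, Gamma_ppq = 0, Gamma_pqq = 24/5, Gamma_qpp = 0, Gamma_qpq = -1/6, Gamma_qqq = 0


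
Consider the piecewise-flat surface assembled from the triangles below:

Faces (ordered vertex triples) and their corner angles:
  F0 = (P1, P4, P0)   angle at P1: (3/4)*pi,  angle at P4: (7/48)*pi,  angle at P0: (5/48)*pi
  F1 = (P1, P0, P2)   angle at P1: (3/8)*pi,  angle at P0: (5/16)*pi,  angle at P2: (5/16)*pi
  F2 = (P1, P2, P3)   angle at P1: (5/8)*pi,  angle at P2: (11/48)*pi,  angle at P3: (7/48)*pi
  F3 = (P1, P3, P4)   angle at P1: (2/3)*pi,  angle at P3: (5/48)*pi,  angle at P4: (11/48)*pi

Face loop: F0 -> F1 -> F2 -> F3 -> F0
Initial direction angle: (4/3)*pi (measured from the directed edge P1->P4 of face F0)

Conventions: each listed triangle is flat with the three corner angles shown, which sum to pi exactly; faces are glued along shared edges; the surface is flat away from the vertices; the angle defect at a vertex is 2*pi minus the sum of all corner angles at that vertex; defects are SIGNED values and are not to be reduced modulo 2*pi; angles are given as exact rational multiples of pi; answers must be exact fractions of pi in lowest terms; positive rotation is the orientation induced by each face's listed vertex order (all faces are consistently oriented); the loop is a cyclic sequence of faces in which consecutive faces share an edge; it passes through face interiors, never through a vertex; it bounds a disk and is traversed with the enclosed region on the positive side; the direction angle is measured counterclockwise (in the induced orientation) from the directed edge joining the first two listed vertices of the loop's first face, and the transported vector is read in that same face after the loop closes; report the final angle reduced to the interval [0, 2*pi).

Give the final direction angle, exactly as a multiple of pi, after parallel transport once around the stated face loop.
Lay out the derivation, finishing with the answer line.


enclosed vertex P1: corner angles sum to (29/12)*pi, defect = 2*pi - (29/12)*pi = (-5/12)*pi
the rotation equals the total enclosed defect, so the final angle is initial + defects (mod 2*pi)
final angle = (4/3)*pi - (5/12)*pi = (11/12)*pi (mod 2*pi)

Answer: final direction angle = (11/12)*pi


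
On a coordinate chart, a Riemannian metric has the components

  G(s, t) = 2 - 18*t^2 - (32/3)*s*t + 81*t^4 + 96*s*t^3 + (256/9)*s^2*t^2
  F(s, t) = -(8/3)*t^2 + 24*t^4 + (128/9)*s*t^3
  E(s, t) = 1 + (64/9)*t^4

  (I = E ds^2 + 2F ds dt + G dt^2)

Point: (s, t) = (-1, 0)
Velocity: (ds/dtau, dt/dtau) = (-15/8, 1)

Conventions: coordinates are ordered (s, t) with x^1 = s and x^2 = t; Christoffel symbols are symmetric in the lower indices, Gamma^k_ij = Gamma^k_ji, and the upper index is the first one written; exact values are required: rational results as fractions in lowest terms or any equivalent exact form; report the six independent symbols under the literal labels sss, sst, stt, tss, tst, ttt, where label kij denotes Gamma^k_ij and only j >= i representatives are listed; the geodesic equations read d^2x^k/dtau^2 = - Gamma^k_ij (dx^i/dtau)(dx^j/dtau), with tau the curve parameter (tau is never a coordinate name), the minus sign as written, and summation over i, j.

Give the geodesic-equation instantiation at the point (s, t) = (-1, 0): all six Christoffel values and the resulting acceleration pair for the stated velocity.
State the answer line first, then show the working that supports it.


Answer: Gamma_sss = 0, Gamma_sst = 0, Gamma_stt = 0, Gamma_tss = 0, Gamma_tst = 0, Gamma_ttt = 8/3; accelerations (d^2s/dtau^2, d^2t/dtau^2) = (0, -8/3)

E = 1, F = 0, G = 2 at the point
E_s = 0, E_t = 0, F_s = 0, F_t = 0, G_s = 0, G_t = 32/3
EG - F^2 = 2;  g^inv = (1/2) * [[2, 0], [0, 1]]
first-kind symbols [ij,l] = (1/2)(d_i g_jl + d_j g_il - d_l g_ij): [ss,s] = E_s/2 = 0, [ss,t] = F_s - E_t/2 = 0, [st,s] = E_t/2 = 0, [st,t] = G_s/2 = 0, [tt,s] = F_t - G_s/2 = 0, [tt,t] = G_t/2 = 16/3
Gamma^s_ij = (G*[ij,s] - F*[ij,t])/(EG - F^2), Gamma^t_ij = (E*[ij,t] - F*[ij,s])/(EG - F^2)
Gamma_sss = 0, Gamma_sst = 0, Gamma_stt = 0, Gamma_tss = 0, Gamma_tst = 0, Gamma_ttt = 8/3
d^2s/dtau^2 = -(Gamma_sss*(-15/8)^2 + 2*Gamma_sst*(-15/8)*(1) + Gamma_stt*(1)^2) = 0
d^2t/dtau^2 = -(Gamma_tss*(-15/8)^2 + 2*Gamma_tst*(-15/8)*(1) + Gamma_ttt*(1)^2) = -8/3


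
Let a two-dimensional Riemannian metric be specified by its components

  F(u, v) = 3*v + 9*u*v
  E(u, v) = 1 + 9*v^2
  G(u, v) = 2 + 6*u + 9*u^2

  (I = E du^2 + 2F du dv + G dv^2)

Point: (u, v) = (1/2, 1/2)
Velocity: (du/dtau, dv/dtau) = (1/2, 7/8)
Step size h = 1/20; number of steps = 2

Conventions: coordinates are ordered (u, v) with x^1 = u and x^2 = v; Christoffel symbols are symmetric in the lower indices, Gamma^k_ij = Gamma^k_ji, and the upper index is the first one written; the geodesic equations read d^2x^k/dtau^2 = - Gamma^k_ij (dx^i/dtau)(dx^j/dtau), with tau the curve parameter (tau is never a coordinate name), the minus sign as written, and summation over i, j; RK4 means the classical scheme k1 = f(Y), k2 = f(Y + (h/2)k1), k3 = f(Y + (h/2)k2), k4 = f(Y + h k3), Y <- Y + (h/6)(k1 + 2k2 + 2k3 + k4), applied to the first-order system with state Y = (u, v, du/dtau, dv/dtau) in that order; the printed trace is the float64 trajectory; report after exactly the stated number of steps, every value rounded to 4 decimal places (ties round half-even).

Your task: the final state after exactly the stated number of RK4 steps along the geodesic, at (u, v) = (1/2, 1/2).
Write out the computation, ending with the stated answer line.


f(Y) = (du/dtau, dv/dtau, -Gamma^u_ij Y'^i Y'^j, -Gamma^v_ij Y'^i Y'^j) with the Gammas evaluated at the stage position; h = 0.050000; intermediate values shown to 6 dp
step 0: u = 0.5000, v = 0.5000, du/dtau = 0.5000, dv/dtau = 0.8750
step 1:
  k1: at (u, v) = (0.500000, 0.500000), (du/dtau, dv/dtau) = (0.500000, 0.875000); Gamma_uuu = 0.000000, Gamma_uuv = 0.473684, Gamma_uvv = 0.000000, Gamma_vuu = 0.000000, Gamma_vuv = 0.789474, Gamma_vvv = 0.000000; k1 = (0.500000, 0.875000, -0.414474, -0.690789)
  k2: at (u, v) = (0.512500, 0.521875), (du/dtau, dv/dtau) = (0.489638, 0.857730); Gamma_uuu = 0.000000, Gamma_uuv = 0.474907, Gamma_uvv = 0.000000, Gamma_vuu = 0.000000, Gamma_vuv = 0.769710, Gamma_vvv = 0.000000; k2 = (0.489638, 0.857730, -0.398901, -0.646522)
  k3: at (u, v) = (0.512241, 0.521443), (du/dtau, dv/dtau) = (0.490027, 0.858837); Gamma_uuu = 0.000000, Gamma_uuv = 0.474898, Gamma_uvv = 0.000000, Gamma_vuu = 0.000000, Gamma_vuv = 0.770097, Gamma_vvv = 0.000000; k3 = (0.490027, 0.858837, -0.399726, -0.648196)
  k4: at (u, v) = (0.524501, 0.542942), (du/dtau, dv/dtau) = (0.480014, 0.842590); Gamma_uuu = 0.000000, Gamma_uuv = 0.475523, Gamma_uvv = 0.000000, Gamma_vuu = 0.000000, Gamma_vuv = 0.751315, Gamma_vvv = 0.000000; k4 = (0.480014, 0.842590, -0.384655, -0.607746)
  Y <- Y + (h/6)(k1 + 2k2 + 2k3 + k4): u = 0.5245, v = 0.5429, du/dtau = 0.4800, dv/dtau = 0.8426
step 2:
  k1: at (u, v) = (0.524495, 0.542923), (du/dtau, dv/dtau) = (0.480030, 0.842600); Gamma_uuu = 0.000000, Gamma_uuv = 0.475520, Gamma_uvv = 0.000000, Gamma_vuu = 0.000000, Gamma_vuv = 0.751331, Gamma_vvv = 0.000000; k1 = (0.480030, 0.842600, -0.384671, -0.607787)
  k2: at (u, v) = (0.536495, 0.563988), (du/dtau, dv/dtau) = (0.470413, 0.827406); Gamma_uuu = 0.000000, Gamma_uuv = 0.475620, Gamma_uvv = 0.000000, Gamma_vuu = 0.000000, Gamma_vuv = 0.733540, Gamma_vvv = 0.000000; k2 = (0.470413, 0.827406, -0.370244, -0.571021)
  k3: at (u, v) = (0.536255, 0.563608), (du/dtau, dv/dtau) = (0.470774, 0.828325); Gamma_uuu = 0.000000, Gamma_uuv = 0.475639, Gamma_uvv = 0.000000, Gamma_vuu = 0.000000, Gamma_vuv = 0.733862, Gamma_vvv = 0.000000; k3 = (0.470774, 0.828325, -0.370955, -0.572344)
  k4: at (u, v) = (0.548033, 0.584339), (du/dtau, dv/dtau) = (0.461482, 0.813983); Gamma_uuu = 0.000000, Gamma_uuv = 0.475316, Gamma_uvv = 0.000000, Gamma_vuu = 0.000000, Gamma_vuv = 0.716925, Gamma_vvv = 0.000000; k4 = (0.461482, 0.813983, -0.357094, -0.538610)
  Y <- Y + (h/6)(k1 + 2k2 + 2k3 + k4): u = 0.5480, v = 0.5843, du/dtau = 0.4615, dv/dtau = 0.8140

Answer: u = 0.5480, v = 0.5843, du/dtau = 0.4615, dv/dtau = 0.8140


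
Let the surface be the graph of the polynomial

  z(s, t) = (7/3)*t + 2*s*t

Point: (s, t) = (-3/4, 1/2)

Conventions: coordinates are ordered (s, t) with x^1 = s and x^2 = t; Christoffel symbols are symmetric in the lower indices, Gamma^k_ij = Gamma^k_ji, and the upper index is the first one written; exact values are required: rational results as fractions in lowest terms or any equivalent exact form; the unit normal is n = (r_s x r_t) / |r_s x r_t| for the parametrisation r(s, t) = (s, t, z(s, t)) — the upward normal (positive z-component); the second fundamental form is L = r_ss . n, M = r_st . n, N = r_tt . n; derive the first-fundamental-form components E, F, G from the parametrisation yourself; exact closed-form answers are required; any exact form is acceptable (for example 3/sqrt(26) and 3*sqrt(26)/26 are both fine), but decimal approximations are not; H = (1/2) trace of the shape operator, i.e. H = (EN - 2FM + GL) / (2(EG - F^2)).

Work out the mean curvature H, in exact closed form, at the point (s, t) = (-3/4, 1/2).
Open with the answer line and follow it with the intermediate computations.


Answer: H = -360*sqrt(97)/9409

z_s = 1, z_t = 5/6, z_ss = 0, z_st = 2, z_tt = 0
E = 2, F = 5/6, G = 61/36; answer radicand W^2 = 97/36
unnormalised second-form numerators: l = 0, m = 2, n = 0; L = l/sqrt(97/36), and similarly M = m/sqrt(W^2), N = n/sqrt(W^2)
H = (E*n - 2*F*m + G*l) / (2*(EG - F^2)*sqrt(W^2)); E*n - 2*F*m + G*l = -10/3, EG - F^2 = 97/36, so H = (-60/97)/sqrt(97/36)


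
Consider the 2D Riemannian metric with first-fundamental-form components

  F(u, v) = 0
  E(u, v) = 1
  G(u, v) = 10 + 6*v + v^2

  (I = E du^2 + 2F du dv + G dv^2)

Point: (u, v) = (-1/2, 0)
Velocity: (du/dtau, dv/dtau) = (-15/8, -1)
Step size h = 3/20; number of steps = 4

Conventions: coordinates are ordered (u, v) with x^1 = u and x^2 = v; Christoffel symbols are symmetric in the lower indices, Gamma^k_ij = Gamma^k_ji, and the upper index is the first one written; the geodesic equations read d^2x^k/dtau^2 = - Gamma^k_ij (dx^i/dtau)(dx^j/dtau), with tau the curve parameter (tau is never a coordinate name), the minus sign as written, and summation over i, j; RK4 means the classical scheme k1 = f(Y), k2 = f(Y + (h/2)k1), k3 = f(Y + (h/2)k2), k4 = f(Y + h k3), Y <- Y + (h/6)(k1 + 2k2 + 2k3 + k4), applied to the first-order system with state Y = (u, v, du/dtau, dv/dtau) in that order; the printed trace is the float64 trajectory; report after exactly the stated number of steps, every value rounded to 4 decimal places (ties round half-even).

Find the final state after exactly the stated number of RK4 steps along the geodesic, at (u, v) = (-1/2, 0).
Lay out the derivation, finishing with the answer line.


f(Y) = (du/dtau, dv/dtau, -Gamma^u_ij Y'^i Y'^j, -Gamma^v_ij Y'^i Y'^j) with the Gammas evaluated at the stage position; h = 0.150000; intermediate values shown to 6 dp
step 0: u = -0.5000, v = 0.0000, du/dtau = -1.8750, dv/dtau = -1.0000
step 1:
  k1: at (u, v) = (-0.500000, 0.000000), (du/dtau, dv/dtau) = (-1.875000, -1.000000); Gamma_uuu = 0.000000, Gamma_uuv = 0.000000, Gamma_uvv = 0.000000, Gamma_vuu = 0.000000, Gamma_vuv = 0.000000, Gamma_vvv = 0.300000; k1 = (-1.875000, -1.000000, 0.000000, -0.300000)
  k2: at (u, v) = (-0.640625, -0.075000), (du/dtau, dv/dtau) = (-1.875000, -1.022500); Gamma_uuu = 0.000000, Gamma_uuv = 0.000000, Gamma_uvv = 0.000000, Gamma_vuu = 0.000000, Gamma_vuv = 0.000000, Gamma_vvv = 0.306102; k2 = (-1.875000, -1.022500, 0.000000, -0.320032)
  k3: at (u, v) = (-0.640625, -0.076687), (du/dtau, dv/dtau) = (-1.875000, -1.024002); Gamma_uuu = 0.000000, Gamma_uuv = 0.000000, Gamma_uvv = 0.000000, Gamma_vuu = 0.000000, Gamma_vuv = 0.000000, Gamma_vvv = 0.306242; k3 = (-1.875000, -1.024002, 0.000000, -0.321120)
  k4: at (u, v) = (-0.781250, -0.153600), (du/dtau, dv/dtau) = (-1.875000, -1.048168); Gamma_uuu = 0.000000, Gamma_uuv = 0.000000, Gamma_uvv = 0.000000, Gamma_vuu = 0.000000, Gamma_vuv = 0.000000, Gamma_vvv = 0.312723; k4 = (-1.875000, -1.048168, 0.000000, -0.343575)
  Y <- Y + (h/6)(k1 + 2k2 + 2k3 + k4): u = -0.7812, v = -0.1535, du/dtau = -1.8750, dv/dtau = -1.0481
step 2:
  k1: at (u, v) = (-0.781250, -0.153529), (du/dtau, dv/dtau) = (-1.875000, -1.048147); Gamma_uuu = 0.000000, Gamma_uuv = 0.000000, Gamma_uvv = 0.000000, Gamma_vuu = 0.000000, Gamma_vuv = 0.000000, Gamma_vvv = 0.312717; k1 = (-1.875000, -1.048147, 0.000000, -0.343554)
  k2: at (u, v) = (-0.921875, -0.232140), (du/dtau, dv/dtau) = (-1.875000, -1.073914); Gamma_uuu = 0.000000, Gamma_uuv = 0.000000, Gamma_uvv = 0.000000, Gamma_vuu = 0.000000, Gamma_vuv = 0.000000, Gamma_vvv = 0.319576; k2 = (-1.875000, -1.073914, 0.000000, -0.368563)
  k3: at (u, v) = (-0.921875, -0.234073), (du/dtau, dv/dtau) = (-1.875000, -1.075789); Gamma_uuu = 0.000000, Gamma_uuv = 0.000000, Gamma_uvv = 0.000000, Gamma_vuu = 0.000000, Gamma_vuv = 0.000000, Gamma_vvv = 0.319747; k3 = (-1.875000, -1.075789, 0.000000, -0.370051)
  k4: at (u, v) = (-1.062500, -0.314898), (du/dtau, dv/dtau) = (-1.875000, -1.103655); Gamma_uuu = 0.000000, Gamma_uuv = 0.000000, Gamma_uvv = 0.000000, Gamma_vuu = 0.000000, Gamma_vuv = 0.000000, Gamma_vvv = 0.327062; k4 = (-1.875000, -1.103655, 0.000000, -0.398379)
  Y <- Y + (h/6)(k1 + 2k2 + 2k3 + k4): u = -1.0625, v = -0.3148, du/dtau = -1.8750, dv/dtau = -1.1036
step 3:
  k1: at (u, v) = (-1.062500, -0.314809), (du/dtau, dv/dtau) = (-1.875000, -1.103626); Gamma_uuu = 0.000000, Gamma_uuv = 0.000000, Gamma_uvv = 0.000000, Gamma_vuu = 0.000000, Gamma_vuv = 0.000000, Gamma_vvv = 0.327054; k1 = (-1.875000, -1.103626, 0.000000, -0.398348)
  k2: at (u, v) = (-1.203125, -0.397581), (du/dtau, dv/dtau) = (-1.875000, -1.133502); Gamma_uuu = 0.000000, Gamma_uuv = 0.000000, Gamma_uvv = 0.000000, Gamma_vuu = 0.000000, Gamma_vuv = 0.000000, Gamma_vvv = 0.334820; k2 = (-1.875000, -1.133502, 0.000000, -0.430186)
  k3: at (u, v) = (-1.203125, -0.399822), (du/dtau, dv/dtau) = (-1.875000, -1.135890); Gamma_uuu = 0.000000, Gamma_uuv = 0.000000, Gamma_uvv = 0.000000, Gamma_vuu = 0.000000, Gamma_vuv = 0.000000, Gamma_vvv = 0.335035; k3 = (-1.875000, -1.135890, 0.000000, -0.432277)
  k4: at (u, v) = (-1.343750, -0.485193), (du/dtau, dv/dtau) = (-1.875000, -1.168468); Gamma_uuu = 0.000000, Gamma_uuv = 0.000000, Gamma_uvv = 0.000000, Gamma_vuu = 0.000000, Gamma_vuv = 0.000000, Gamma_vvv = 0.343353; k4 = (-1.875000, -1.168468, 0.000000, -0.468786)
  Y <- Y + (h/6)(k1 + 2k2 + 2k3 + k4): u = -1.3438, v = -0.4851, du/dtau = -1.8750, dv/dtau = -1.1684
step 4:
  k1: at (u, v) = (-1.343750, -0.485081), (du/dtau, dv/dtau) = (-1.875000, -1.168427); Gamma_uuu = 0.000000, Gamma_uuv = 0.000000, Gamma_uvv = 0.000000, Gamma_vuu = 0.000000, Gamma_vuv = 0.000000, Gamma_vvv = 0.343342; k1 = (-1.875000, -1.168427, 0.000000, -0.468739)
  k2: at (u, v) = (-1.484375, -0.572713), (du/dtau, dv/dtau) = (-1.875000, -1.203583); Gamma_uuu = 0.000000, Gamma_uuv = 0.000000, Gamma_uvv = 0.000000, Gamma_vuu = 0.000000, Gamma_vuv = 0.000000, Gamma_vvv = 0.352203; k2 = (-1.875000, -1.203583, 0.000000, -0.510206)
  k3: at (u, v) = (-1.484375, -0.575350), (du/dtau, dv/dtau) = (-1.875000, -1.206693); Gamma_uuu = 0.000000, Gamma_uuv = 0.000000, Gamma_uvv = 0.000000, Gamma_vuu = 0.000000, Gamma_vuv = 0.000000, Gamma_vvv = 0.352475; k3 = (-1.875000, -1.206693, 0.000000, -0.513242)
  k4: at (u, v) = (-1.625000, -0.666085), (du/dtau, dv/dtau) = (-1.875000, -1.245414); Gamma_uuu = 0.000000, Gamma_uuv = 0.000000, Gamma_uvv = 0.000000, Gamma_vuu = 0.000000, Gamma_vuv = 0.000000, Gamma_vvv = 0.362007; k4 = (-1.875000, -1.245414, 0.000000, -0.561493)
  Y <- Y + (h/6)(k1 + 2k2 + 2k3 + k4): u = -1.6250, v = -0.6659, du/dtau = -1.8750, dv/dtau = -1.2454

Answer: u = -1.6250, v = -0.6659, du/dtau = -1.8750, dv/dtau = -1.2454


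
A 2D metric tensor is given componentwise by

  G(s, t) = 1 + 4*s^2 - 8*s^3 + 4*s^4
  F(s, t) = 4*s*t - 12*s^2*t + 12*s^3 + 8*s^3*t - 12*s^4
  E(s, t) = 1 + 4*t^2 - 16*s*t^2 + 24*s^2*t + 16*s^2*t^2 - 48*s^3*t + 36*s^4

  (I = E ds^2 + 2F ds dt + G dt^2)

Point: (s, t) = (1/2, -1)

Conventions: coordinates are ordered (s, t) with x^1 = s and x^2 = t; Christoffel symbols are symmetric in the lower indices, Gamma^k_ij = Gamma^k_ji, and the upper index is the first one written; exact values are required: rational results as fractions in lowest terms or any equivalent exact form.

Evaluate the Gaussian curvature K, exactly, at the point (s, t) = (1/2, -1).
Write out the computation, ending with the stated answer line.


E = 13/4, F = 3/4, G = 5/4, EG - F^2 = 7/2 at the point
E_s = 30, E_t = 0, F_s = 5, F_t = 0, G_s = 0, G_t = 0
E_tt = 0, F_st = -2, G_ss = -4
The intrinsic route: Brioschi's K = (det M1 - det M2)/(EG - F^2)^2.
M1 = [[-E_tt/2 + F_st - G_ss/2, E_s/2, F_s - E_t/2], [F_t - G_s/2, E, F], [G_t/2, F, G]] = [[0, 15, 5], [0, 13/4, 3/4], [0, 3/4, 5/4]]; det M1 = 0
M2 = [[0, E_t/2, G_s/2], [E_t/2, E, F], [G_s/2, F, G]] = [[0, 0, 0], [0, 13/4, 3/4], [0, 3/4, 5/4]]; det M2 = 0
det M1 - det M2 = 0; K = 0 / (7/2)^2 = 0

Answer: K = 0


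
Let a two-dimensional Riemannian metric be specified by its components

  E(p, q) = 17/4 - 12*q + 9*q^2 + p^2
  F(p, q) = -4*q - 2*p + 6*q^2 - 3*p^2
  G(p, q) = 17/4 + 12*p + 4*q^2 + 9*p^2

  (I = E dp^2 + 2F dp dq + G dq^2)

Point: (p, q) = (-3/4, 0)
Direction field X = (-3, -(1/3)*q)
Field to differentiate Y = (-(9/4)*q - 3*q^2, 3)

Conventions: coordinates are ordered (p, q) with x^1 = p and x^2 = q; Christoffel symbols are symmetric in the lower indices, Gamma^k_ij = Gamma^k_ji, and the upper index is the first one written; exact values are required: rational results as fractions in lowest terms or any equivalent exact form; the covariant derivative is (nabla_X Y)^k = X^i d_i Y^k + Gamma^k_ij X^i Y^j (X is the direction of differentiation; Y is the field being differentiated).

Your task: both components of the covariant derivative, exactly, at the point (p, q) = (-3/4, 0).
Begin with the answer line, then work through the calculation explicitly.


Answer: (nabla_X Y)^p = 1161/94, (nabla_X Y)^q = 2727/94

E = 77/16, F = -3/16, G = 5/16 at the point
E_p = -3/2, E_q = -12, F_p = 5/2, F_q = -4, G_p = -3/2, G_q = 0
EG - F^2 = 47/32;  g^inv = (32/47) * [[5/16, 3/16], [3/16, 77/16]]
first-kind symbols [ij,l] = (1/2)(d_i g_jl + d_j g_il - d_l g_ij): [pp,p] = E_p/2 = -3/4, [pp,q] = F_p - E_q/2 = 17/2, [pq,p] = E_q/2 = -6, [pq,q] = G_p/2 = -3/4, [qq,p] = F_q - G_p/2 = -13/4, [qq,q] = G_q/2 = 0
Gamma^p_ij = (G*[ij,p] - F*[ij,q])/(EG - F^2), Gamma^q_ij = (E*[ij,q] - F*[ij,p])/(EG - F^2)
Gamma_ppp = 87/94, Gamma_ppq = -129/94, Gamma_pqq = -65/94, Gamma_qpp = 2609/94, Gamma_qpq = -303/94, Gamma_qqq = -39/94
X = (-3, 0), Y = (0, 3) at the point


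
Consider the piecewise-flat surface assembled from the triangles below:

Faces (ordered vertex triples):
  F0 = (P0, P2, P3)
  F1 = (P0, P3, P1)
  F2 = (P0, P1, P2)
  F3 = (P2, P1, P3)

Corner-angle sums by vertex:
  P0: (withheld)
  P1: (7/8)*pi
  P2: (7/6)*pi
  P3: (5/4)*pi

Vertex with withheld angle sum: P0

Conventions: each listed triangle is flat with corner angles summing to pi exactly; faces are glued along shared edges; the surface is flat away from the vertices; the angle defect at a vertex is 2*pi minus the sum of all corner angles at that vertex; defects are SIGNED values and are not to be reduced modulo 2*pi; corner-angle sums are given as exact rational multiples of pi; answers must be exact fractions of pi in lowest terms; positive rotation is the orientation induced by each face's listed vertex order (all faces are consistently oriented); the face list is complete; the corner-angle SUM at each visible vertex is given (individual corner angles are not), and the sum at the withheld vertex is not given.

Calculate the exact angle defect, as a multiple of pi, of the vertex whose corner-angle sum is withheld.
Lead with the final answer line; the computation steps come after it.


Answer: defect(P0) = (31/24)*pi

V = 4, E = 6, F = 4; chi = V - E + F = 2
Gauss-Bonnet: total defect = 2*pi*chi = 4*pi; visible defects sum to (65/24)*pi


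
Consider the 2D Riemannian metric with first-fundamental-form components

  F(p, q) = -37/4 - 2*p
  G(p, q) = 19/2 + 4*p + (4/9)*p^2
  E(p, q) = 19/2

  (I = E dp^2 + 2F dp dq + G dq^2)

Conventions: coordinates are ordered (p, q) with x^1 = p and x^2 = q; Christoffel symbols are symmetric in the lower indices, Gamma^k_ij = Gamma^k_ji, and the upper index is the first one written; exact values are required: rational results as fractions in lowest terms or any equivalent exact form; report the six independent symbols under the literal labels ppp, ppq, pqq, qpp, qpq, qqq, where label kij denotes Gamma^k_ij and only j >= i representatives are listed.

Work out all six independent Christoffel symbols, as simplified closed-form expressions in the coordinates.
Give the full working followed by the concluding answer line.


E = 19/2; F = -37/4 - 2*p; G = 19/2 + 4*p + (4/9)*p^2
Gamma^k_ij = (1/2) g^{kl} (d_i g_jl + d_j g_il - d_l g_ij), with g^inv = (1/(EG-F^2)) [[G, -F], [-F, E]]
first partials: E_p = 0, E_q = 0, F_p = -2, F_q = 0, G_p = 4 + (8/9)*p, G_q = 0
D = EG - F^2 = 75/16 + p + (2/9)*p^2
expanded: Gamma^p_pp = (G E_p - 2F F_p + F E_q)/(2D), Gamma^p_pq = (G E_q - F G_p)/(2D), Gamma^p_qq = (2G F_q - G G_p - F G_q)/(2D), Gamma^q_pp = (2E F_p - E E_q - F E_p)/(2D), Gamma^q_pq = (E G_p - F E_q)/(2D), Gamma^q_qq = (E G_q - 2F F_q + F G_p)/(2D); substitute and cancel common factors

Answer: Gamma_ppp = (-576*p - 2664)/(32*p^2 + 144*p + 675), Gamma_ppq = (128*p^2 + 1168*p + 2664)/(32*p^2 + 144*p + 675), Gamma_pqq = (-256*p^3 - 3456*p^2 - 15840*p - 24624)/(288*p^2 + 1296*p + 6075), Gamma_qpp = -2736/(32*p^2 + 144*p + 675), Gamma_qpq = (608*p + 2736)/(32*p^2 + 144*p + 675), Gamma_qqq = (-128*p^2 - 1168*p - 2664)/(32*p^2 + 144*p + 675)


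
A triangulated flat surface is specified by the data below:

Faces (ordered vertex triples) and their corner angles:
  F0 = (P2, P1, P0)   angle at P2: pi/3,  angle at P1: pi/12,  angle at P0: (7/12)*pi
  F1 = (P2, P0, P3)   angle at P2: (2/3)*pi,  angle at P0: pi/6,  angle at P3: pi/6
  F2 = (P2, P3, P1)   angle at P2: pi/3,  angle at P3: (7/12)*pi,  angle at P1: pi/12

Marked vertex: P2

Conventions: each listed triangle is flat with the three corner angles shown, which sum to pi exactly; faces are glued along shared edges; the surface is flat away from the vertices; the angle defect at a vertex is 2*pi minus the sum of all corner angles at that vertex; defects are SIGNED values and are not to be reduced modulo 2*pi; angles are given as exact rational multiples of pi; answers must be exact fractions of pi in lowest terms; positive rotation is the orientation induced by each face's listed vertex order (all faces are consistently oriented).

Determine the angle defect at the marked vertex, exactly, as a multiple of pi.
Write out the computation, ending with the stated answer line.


Sum of corner angles at P2: (4/3)*pi
defect = 2*pi - (4/3)*pi

Answer: defect(P2) = (2/3)*pi


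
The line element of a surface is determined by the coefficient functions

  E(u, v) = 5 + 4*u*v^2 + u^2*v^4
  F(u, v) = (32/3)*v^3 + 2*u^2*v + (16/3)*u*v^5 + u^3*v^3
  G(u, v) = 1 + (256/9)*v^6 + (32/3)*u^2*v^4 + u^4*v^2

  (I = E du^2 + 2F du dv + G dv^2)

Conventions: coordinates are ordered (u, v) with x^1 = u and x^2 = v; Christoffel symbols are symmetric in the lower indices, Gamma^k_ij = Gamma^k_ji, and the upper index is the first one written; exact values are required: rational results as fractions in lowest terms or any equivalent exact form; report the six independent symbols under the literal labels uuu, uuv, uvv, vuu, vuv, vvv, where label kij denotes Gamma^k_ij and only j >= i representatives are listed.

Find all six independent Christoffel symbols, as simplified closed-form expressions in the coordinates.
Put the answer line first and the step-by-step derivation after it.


Answer: Gamma_uuu = (9*u*v^4 + 18*v^2)/(9*u^4*v^2 + 105*u^2*v^4 + 36*u*v^2 + 256*v^6 + 45), Gamma_uuv = (18*u^2*v^3 + 36*u*v)/(9*u^4*v^2 + 105*u^2*v^4 + 36*u*v^2 + 256*v^6 + 45), Gamma_uvv = (9*u^3*v^2 + 18*u^2 + 144*u*v^4 + 288*v^2)/(9*u^4*v^2 + 105*u^2*v^4 + 36*u*v^2 + 256*v^6 + 45), Gamma_vuu = (9*u^2*v^3 + 48*v^5)/(9*u^4*v^2 + 105*u^2*v^4 + 36*u*v^2 + 256*v^6 + 45), Gamma_vuv = (18*u^3*v^2 + 96*u*v^4)/(9*u^4*v^2 + 105*u^2*v^4 + 36*u*v^2 + 256*v^6 + 45), Gamma_vvv = (9*u^4*v + 192*u^2*v^3 + 768*v^5)/(9*u^4*v^2 + 105*u^2*v^4 + 36*u*v^2 + 256*v^6 + 45)

E = 5 + 4*u*v^2 + u^2*v^4; F = (32/3)*v^3 + 2*u^2*v + (16/3)*u*v^5 + u^3*v^3; G = 1 + (256/9)*v^6 + (32/3)*u^2*v^4 + u^4*v^2
Gamma^k_ij = (1/2) g^{kl} (d_i g_jl + d_j g_il - d_l g_ij), with g^inv = (1/(EG-F^2)) [[G, -F], [-F, E]]
first partials: E_u = 4*v^2 + 2*u*v^4, E_v = 8*u*v + 4*u^2*v^3, F_u = 4*u*v + (16/3)*v^5 + 3*u^2*v^3, F_v = 32*v^2 + 2*u^2 + (80/3)*u*v^4 + 3*u^3*v^2, G_u = (64/3)*u*v^4 + 4*u^3*v^2, G_v = (512/3)*v^5 + (128/3)*u^2*v^3 + 2*u^4*v
D = EG - F^2 = 5 + 4*u*v^2 + (256/9)*v^6 + (35/3)*u^2*v^4 + u^4*v^2
expanded: Gamma^u_uu = (G E_u - 2F F_u + F E_v)/(2D), Gamma^u_uv = (G E_v - F G_u)/(2D), Gamma^u_vv = (2G F_v - G G_u - F G_v)/(2D), Gamma^v_uu = (2E F_u - E E_v - F E_u)/(2D), Gamma^v_uv = (E G_u - F E_v)/(2D), Gamma^v_vv = (E G_v - 2F F_v + F G_u)/(2D); substitute and cancel common factors


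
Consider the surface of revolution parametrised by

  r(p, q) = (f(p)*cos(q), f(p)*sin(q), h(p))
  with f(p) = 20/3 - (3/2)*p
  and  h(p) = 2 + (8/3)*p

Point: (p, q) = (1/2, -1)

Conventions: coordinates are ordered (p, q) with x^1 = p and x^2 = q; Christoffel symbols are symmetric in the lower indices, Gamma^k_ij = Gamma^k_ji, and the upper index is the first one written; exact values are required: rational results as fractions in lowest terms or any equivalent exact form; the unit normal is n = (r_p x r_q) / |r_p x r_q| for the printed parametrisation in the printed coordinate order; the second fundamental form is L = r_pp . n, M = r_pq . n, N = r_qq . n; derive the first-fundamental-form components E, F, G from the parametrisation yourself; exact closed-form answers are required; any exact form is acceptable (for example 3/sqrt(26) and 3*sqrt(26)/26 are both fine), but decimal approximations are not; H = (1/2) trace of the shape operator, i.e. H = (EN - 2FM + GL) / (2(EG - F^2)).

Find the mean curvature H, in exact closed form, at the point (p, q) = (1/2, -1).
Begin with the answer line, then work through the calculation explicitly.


Answer: H = 96*sqrt(337)/23927

f = 71/12, f' = -3/2, f'' = 0, h' = 8/3, h'' = 0
E = 337/36, F = 0, G = 5041/144; answer radicand W^2 = 337/36
unnormalised second-form numerators: l = 0, m = 0, n = 142/9; L = l/sqrt(337/36), and similarly M = m/sqrt(W^2), N = n/sqrt(W^2)
H = (E*n - 2*F*m + G*l) / (2*(EG - F^2)*sqrt(W^2)); E*n - 2*F*m + G*l = 23927/162, EG - F^2 = 1698817/5184, so H = (16/71)/sqrt(337/36)


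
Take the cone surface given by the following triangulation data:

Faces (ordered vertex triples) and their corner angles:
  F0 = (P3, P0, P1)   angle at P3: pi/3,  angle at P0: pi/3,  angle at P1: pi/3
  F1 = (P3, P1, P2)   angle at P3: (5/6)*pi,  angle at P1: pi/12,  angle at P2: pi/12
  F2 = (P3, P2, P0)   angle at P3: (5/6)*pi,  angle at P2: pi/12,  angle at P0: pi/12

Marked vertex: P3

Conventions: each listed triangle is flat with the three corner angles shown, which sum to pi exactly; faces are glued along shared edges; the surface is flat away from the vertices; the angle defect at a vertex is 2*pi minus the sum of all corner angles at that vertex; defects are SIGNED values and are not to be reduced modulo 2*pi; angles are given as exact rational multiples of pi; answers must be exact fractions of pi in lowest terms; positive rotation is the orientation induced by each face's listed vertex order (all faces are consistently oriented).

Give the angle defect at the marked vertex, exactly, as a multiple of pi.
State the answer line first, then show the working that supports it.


Answer: defect(P3) = 0

Sum of corner angles at P3: 2*pi
defect = 2*pi - 2*pi


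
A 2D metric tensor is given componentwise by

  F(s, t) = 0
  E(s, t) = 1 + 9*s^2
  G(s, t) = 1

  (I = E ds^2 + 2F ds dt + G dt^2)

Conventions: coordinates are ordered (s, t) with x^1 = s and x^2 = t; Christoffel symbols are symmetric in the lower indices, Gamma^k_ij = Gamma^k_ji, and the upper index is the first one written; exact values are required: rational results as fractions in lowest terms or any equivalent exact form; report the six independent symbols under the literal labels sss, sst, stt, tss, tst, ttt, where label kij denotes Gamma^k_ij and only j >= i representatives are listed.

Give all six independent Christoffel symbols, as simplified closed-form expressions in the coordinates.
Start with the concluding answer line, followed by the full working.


Answer: Gamma_sss = 9*s/(9*s^2 + 1), Gamma_sst = 0, Gamma_stt = 0, Gamma_tss = 0, Gamma_tst = 0, Gamma_ttt = 0

E = 1 + 9*s^2; F = 0; G = 1
Gamma^k_ij = (1/2) g^{kl} (d_i g_jl + d_j g_il - d_l g_ij), with g^inv = (1/(EG-F^2)) [[G, -F], [-F, E]]
first partials: E_s = 18*s, E_t = 0, F_s = 0, F_t = 0, G_s = 0, G_t = 0
D = EG - F^2 = 1 + 9*s^2
expanded: Gamma^s_ss = (G E_s - 2F F_s + F E_t)/(2D), Gamma^s_st = (G E_t - F G_s)/(2D), Gamma^s_tt = (2G F_t - G G_s - F G_t)/(2D), Gamma^t_ss = (2E F_s - E E_t - F E_s)/(2D), Gamma^t_st = (E G_s - F E_t)/(2D), Gamma^t_tt = (E G_t - 2F F_t + F G_s)/(2D); substitute and cancel common factors


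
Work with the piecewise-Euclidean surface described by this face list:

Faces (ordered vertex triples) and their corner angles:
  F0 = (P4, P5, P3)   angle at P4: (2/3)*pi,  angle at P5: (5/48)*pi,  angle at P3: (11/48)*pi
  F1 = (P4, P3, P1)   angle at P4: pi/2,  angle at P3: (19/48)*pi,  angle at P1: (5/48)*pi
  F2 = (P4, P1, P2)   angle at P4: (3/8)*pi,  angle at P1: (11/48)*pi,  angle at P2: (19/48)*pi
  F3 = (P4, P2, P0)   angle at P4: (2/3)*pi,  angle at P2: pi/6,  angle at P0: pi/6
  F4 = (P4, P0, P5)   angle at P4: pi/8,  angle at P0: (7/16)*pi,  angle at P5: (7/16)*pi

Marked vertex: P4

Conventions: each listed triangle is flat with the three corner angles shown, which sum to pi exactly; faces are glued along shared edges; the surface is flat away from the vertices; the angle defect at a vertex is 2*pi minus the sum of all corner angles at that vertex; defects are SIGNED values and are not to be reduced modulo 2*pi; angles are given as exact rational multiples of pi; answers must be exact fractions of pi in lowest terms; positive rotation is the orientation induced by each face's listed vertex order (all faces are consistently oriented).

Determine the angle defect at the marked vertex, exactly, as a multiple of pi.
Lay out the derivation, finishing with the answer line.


Sum of corner angles at P4: (7/3)*pi
defect = 2*pi - (7/3)*pi

Answer: defect(P4) = -pi/3


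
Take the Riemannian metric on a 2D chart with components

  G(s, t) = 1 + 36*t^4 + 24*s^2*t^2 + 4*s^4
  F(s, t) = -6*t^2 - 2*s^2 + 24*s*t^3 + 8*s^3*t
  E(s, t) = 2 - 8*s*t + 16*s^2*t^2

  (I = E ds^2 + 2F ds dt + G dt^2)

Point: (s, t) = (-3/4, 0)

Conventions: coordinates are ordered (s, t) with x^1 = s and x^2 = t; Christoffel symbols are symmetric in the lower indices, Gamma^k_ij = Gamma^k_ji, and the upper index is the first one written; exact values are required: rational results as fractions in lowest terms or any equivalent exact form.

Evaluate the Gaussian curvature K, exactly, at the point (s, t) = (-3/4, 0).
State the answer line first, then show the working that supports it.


Answer: K = -36864/43681

E = 2, F = -9/8, G = 145/64, EG - F^2 = 209/64 at the point
E_s = 0, E_t = 6, F_s = 3, F_t = -27/8, G_s = -27/4, G_t = 0
E_tt = 18, F_st = 27/2, G_ss = 27
Brioschi: K = (det M1 - det M2) / (EG - F^2)^2 with the standard first/second-derivative matrices M1, M2.
M1 = [[-E_tt/2 + F_st - G_ss/2, E_s/2, F_s - E_t/2], [F_t - G_s/2, E, F], [G_t/2, F, G]] = [[-9, 0, 0], [0, 2, -9/8], [0, -9/8, 145/64]]; det M1 = -1881/64
M2 = [[0, E_t/2, G_s/2], [E_t/2, E, F], [G_s/2, F, G]] = [[0, 3, -27/8], [3, 2, -9/8], [-27/8, -9/8, 145/64]]; det M2 = -1305/64
det M1 - det M2 = -9; K = -9 / (209/64)^2 = -36864/43681


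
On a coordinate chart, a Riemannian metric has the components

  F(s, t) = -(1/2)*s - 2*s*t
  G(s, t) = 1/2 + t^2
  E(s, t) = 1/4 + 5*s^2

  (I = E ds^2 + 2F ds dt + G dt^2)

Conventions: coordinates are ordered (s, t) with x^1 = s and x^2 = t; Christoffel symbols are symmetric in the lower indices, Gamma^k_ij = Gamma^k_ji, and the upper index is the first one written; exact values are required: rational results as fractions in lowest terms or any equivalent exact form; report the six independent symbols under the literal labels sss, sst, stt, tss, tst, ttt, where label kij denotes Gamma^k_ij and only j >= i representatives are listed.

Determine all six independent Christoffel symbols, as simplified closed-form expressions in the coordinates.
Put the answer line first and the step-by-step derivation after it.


Answer: Gamma_sss = (8*s*t^2 - 16*s*t + 18*s)/(8*s^2*t^2 - 16*s^2*t + 18*s^2 + 2*t^2 + 1), Gamma_sst = 0, Gamma_stt = (4*s*t - 8*s)/(8*s^2*t^2 - 16*s^2*t + 18*s^2 + 2*t^2 + 1), Gamma_tss = (-4*t - 1)/(8*s^2*t^2 - 16*s^2*t + 18*s^2 + 2*t^2 + 1), Gamma_tst = 0, Gamma_ttt = (8*s^2*t - 8*s^2 + 2*t)/(8*s^2*t^2 - 16*s^2*t + 18*s^2 + 2*t^2 + 1)

E = 1/4 + 5*s^2; F = -(1/2)*s - 2*s*t; G = 1/2 + t^2
Gamma^k_ij = (1/2) g^{kl} (d_i g_jl + d_j g_il - d_l g_ij), with g^inv = (1/(EG-F^2)) [[G, -F], [-F, E]]
first partials: E_s = 10*s, E_t = 0, F_s = -1/2 - 2*t, F_t = -2*s, G_s = 0, G_t = 2*t
D = EG - F^2 = 1/8 + (1/4)*t^2 + (9/4)*s^2 - 2*s^2*t + s^2*t^2
expanded: Gamma^s_ss = (G E_s - 2F F_s + F E_t)/(2D), Gamma^s_st = (G E_t - F G_s)/(2D), Gamma^s_tt = (2G F_t - G G_s - F G_t)/(2D), Gamma^t_ss = (2E F_s - E E_t - F E_s)/(2D), Gamma^t_st = (E G_s - F E_t)/(2D), Gamma^t_tt = (E G_t - 2F F_t + F G_s)/(2D); substitute and cancel common factors


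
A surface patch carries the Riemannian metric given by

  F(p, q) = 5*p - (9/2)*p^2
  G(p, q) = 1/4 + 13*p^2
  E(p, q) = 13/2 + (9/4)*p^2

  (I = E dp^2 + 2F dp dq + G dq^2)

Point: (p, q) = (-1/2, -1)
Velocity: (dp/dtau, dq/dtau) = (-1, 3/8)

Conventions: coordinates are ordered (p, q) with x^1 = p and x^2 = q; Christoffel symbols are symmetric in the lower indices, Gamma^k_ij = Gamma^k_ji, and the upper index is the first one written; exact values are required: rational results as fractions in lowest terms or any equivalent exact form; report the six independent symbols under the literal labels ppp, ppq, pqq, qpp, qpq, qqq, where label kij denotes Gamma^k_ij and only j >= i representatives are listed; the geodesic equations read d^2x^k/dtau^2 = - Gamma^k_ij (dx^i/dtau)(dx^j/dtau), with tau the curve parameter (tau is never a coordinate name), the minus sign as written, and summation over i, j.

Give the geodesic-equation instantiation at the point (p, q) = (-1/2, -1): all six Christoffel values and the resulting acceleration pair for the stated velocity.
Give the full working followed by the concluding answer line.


E = 113/16, F = -29/8, G = 7/2 at the point
E_p = -9/4, E_q = 0, F_p = 19/2, F_q = 0, G_p = -13, G_q = 0
EG - F^2 = 741/64;  g^inv = (64/741) * [[7/2, 29/8], [29/8, 113/16]]
first-kind symbols [ij,l] = (1/2)(d_i g_jl + d_j g_il - d_l g_ij): [pp,p] = E_p/2 = -9/8, [pp,q] = F_p - E_q/2 = 19/2, [pq,p] = E_q/2 = 0, [pq,q] = G_p/2 = -13/2, [qq,p] = F_q - G_p/2 = 13/2, [qq,q] = G_q/2 = 0
Gamma^p_ij = (G*[ij,p] - F*[ij,q])/(EG - F^2), Gamma^q_ij = (E*[ij,q] - F*[ij,p])/(EG - F^2)
Gamma_ppp = 1952/741, Gamma_ppq = -116/57, Gamma_pqq = 112/57, Gamma_qpp = 4033/741, Gamma_qpq = -226/57, Gamma_qqq = 116/57
d^2p/dtau^2 = -(Gamma_ppp*(-1)^2 + 2*Gamma_ppq*(-1)*(3/8) + Gamma_pqq*(3/8)^2) = -13151/2964
d^2q/dtau^2 = -(Gamma_qpp*(-1)^2 + 2*Gamma_qpq*(-1)*(3/8) + Gamma_qqq*(3/8)^2) = -103177/11856

Answer: Gamma_ppp = 1952/741, Gamma_ppq = -116/57, Gamma_pqq = 112/57, Gamma_qpp = 4033/741, Gamma_qpq = -226/57, Gamma_qqq = 116/57; accelerations (d^2p/dtau^2, d^2q/dtau^2) = (-13151/2964, -103177/11856)
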